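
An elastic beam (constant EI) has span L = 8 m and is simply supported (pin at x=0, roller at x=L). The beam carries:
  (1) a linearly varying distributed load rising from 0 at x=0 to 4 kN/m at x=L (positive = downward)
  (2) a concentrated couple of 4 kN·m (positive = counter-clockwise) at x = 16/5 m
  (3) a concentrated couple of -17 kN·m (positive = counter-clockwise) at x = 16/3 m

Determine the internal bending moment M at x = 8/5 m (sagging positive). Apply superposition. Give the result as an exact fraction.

Load 1 — triangular load w₀=4 kN/m (0→w₀ over full span):
  M_1 = w₀Lx/6 - w₀x³/(6L) = 4·8·(8/5)/6 - 4·(8/5)³/(6·8) = 1024/125 kN·m
Load 2 — applied couple M₀=4 kN·m at a=16/5 m (b=L-a=24/5):
  M_2 = M₀x/L  [x≤a] = 4·(8/5)/8 = 4/5 kN·m
Load 3 — applied couple M₀=-17 kN·m at a=16/3 m (b=L-a=8/3):
  M_3 = M₀x/L  [x≤a] = (-17)·(8/5)/8 = -17/5 kN·m
Superposition: M = Σ M_i = 699/125 kN·m ≈ 5.592000 kN·m

M(8/5) = 699/125 kN·m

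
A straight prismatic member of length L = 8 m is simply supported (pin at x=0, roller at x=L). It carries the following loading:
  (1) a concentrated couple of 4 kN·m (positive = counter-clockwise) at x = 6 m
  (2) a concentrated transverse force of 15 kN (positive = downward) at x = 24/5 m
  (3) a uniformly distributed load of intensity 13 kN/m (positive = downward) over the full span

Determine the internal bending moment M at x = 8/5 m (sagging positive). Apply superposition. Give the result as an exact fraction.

M(8/5) = 1924/25 kN·m

Load 1 — applied couple M₀=4 kN·m at a=6 m (b=L-a=2):
  M_1 = M₀x/L  [x≤a] = 4·(8/5)/8 = 4/5 kN·m
Load 2 — point force P=15 kN at a=24/5 m (b=L-a=16/5):
  M_2 = Pbx/L  [x≤a] = 15·(16/5)·(8/5)/8 = 48/5 kN·m
Load 3 — uniform load w=13 kN/m over full span:
  M_3 = wx(L-x)/2 = 13·(8/5)·(8-(8/5))/2 = 1664/25 kN·m
Superposition: M = Σ M_i = 1924/25 kN·m ≈ 76.960000 kN·m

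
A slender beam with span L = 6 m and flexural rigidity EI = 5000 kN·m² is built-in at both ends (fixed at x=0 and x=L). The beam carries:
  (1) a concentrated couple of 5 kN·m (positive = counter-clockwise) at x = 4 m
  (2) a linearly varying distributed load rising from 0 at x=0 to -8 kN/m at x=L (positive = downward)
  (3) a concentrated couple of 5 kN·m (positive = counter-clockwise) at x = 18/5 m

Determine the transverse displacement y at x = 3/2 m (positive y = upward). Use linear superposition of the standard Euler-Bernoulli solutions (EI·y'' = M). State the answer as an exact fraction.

y(3/2) = 1427/1600000 m

Load 1 — applied couple M₀=5 kN·m at a=4 m (b=L-a=2):
  y_1 = (R_Ax³/6 - M_Ax²/2)/EI  [x≤a] with R_A=10/9, M_A=5/3 = ((10/9)·(3/2)³/6 - (5/3)·(3/2)²/2)/5000 = -1/4000 m
Load 2 — triangular load w₀=-8 kN/m (0→w₀ over full span):
  y_2 = -w₀x²(L-x)²(x+2L)/(120LEI) = -(-8)·(3/2)²·(6-(3/2))²·((3/2)+2·6)/(120·6·5000) = 2187/1600000 m
Load 3 — applied couple M₀=5 kN·m at a=18/5 m (b=L-a=12/5):
  y_3 = (R_Ax³/6 - M_Ax²/2)/EI  [x≤a] with R_A=6/5, M_A=8/5 = ((6/5)·(3/2)³/6 - (8/5)·(3/2)²/2)/5000 = -9/40000 m
Superposition: y = Σ y_i = 1427/1600000 m ≈ 0.000892 m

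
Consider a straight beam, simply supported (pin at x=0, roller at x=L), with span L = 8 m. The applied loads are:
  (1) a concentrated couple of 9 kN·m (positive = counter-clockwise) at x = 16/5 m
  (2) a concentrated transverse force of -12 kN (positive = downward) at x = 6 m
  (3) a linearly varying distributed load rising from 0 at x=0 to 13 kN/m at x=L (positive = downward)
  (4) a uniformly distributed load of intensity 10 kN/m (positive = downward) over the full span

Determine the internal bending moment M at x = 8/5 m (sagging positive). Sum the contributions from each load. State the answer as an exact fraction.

Load 1 — applied couple M₀=9 kN·m at a=16/5 m (b=L-a=24/5):
  M_1 = M₀x/L  [x≤a] = 9·(8/5)/8 = 9/5 kN·m
Load 2 — point force P=-12 kN at a=6 m (b=L-a=2):
  M_2 = Pbx/L  [x≤a] = (-12)·2·(8/5)/8 = -24/5 kN·m
Load 3 — triangular load w₀=13 kN/m (0→w₀ over full span):
  M_3 = w₀Lx/6 - w₀x³/(6L) = 13·8·(8/5)/6 - 13·(8/5)³/(6·8) = 3328/125 kN·m
Load 4 — uniform load w=10 kN/m over full span:
  M_4 = wx(L-x)/2 = 10·(8/5)·(8-(8/5))/2 = 256/5 kN·m
Superposition: M = Σ M_i = 9353/125 kN·m ≈ 74.824000 kN·m

M(8/5) = 9353/125 kN·m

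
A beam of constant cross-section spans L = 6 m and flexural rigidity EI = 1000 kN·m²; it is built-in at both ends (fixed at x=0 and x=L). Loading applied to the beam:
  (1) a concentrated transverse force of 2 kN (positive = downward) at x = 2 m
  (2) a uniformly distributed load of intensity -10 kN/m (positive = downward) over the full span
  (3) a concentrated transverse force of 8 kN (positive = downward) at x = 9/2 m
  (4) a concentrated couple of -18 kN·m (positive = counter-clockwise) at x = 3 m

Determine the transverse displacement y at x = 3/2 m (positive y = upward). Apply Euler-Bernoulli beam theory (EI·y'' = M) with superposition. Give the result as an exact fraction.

y(3/2) = 889/48000 m

Load 1 — point force P=2 kN at a=2 m (b=L-a=4):
  y_1 = -Pb²x²(3aL-(3a+b)x)/(6L³EI)  [x≤a] = -2·4²·(3/2)²·(3·2·6-(3·2+4)·(3/2))/(6·6³·1000) = -7/6000 m
Load 2 — uniform load w=-10 kN/m over full span:
  y_2 = -wx²(L-x)²/(24EI) = -(-10)·(3/2)²·(6-(3/2))²/(24·1000) = 243/12800 m
Load 3 — point force P=8 kN at a=9/2 m (b=L-a=3/2):
  y_3 = -Pb²x²(3aL-(3a+b)x)/(6L³EI)  [x≤a] = -8·(3/2)²·(3/2)²·(3·(9/2)·6-(3·(9/2)+(3/2))·(3/2))/(6·6³·1000) = -117/64000 m
Load 4 — applied couple M₀=-18 kN·m at a=3 m (b=L-a=3):
  y_4 = (R_Ax³/6 - M_Ax²/2)/EI  [x≤a] with R_A=-9/2, M_A=-9/2 = ((-9/2)·(3/2)³/6 - (-9/2)·(3/2)²/2)/1000 = 81/32000 m
Superposition: y = Σ y_i = 889/48000 m ≈ 0.018521 m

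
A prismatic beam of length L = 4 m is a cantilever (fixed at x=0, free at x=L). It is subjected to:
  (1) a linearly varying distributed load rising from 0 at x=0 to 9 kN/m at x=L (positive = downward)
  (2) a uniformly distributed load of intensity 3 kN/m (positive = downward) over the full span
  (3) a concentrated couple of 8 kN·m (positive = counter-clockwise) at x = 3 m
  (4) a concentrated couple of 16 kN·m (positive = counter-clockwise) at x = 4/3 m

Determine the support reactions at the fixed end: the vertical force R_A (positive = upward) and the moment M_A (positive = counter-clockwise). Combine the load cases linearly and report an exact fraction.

Load 1 — triangular load w₀=9 kN/m (0→w₀ over full span):
  R_A = w₀L/2 = 9·4/2 = 18 kN
  M_A = w₀L²/3 = 9·4²/3 = 48 kN·m
Load 2 — uniform load w=3 kN/m over full span:
  R_A = wL = 3·4 = 12 kN
  M_A = wL²/2 = 3·4²/2 = 24 kN·m
Load 3 — applied couple M₀=8 kN·m at a=3 m (b=L-a=1):
  R_A = 0 kN
  M_A = -M₀ = -8 kN·m
Load 4 — applied couple M₀=16 kN·m at a=4/3 m (b=L-a=8/3):
  R_A = 0 kN
  M_A = -M₀ = -16 kN·m
Superposition: R_A = 30 kN, M_A = 48 kN·m

R_A = 30 kN, M_A = 48 kN·m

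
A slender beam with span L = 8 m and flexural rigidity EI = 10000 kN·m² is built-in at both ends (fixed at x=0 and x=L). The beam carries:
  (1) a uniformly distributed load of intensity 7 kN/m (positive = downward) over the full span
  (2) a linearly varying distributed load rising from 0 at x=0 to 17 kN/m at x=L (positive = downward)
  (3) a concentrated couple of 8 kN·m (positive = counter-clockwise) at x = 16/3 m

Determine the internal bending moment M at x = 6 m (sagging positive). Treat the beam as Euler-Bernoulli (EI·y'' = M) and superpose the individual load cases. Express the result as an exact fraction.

M(6) = 349/30 kN·m

Load 1 — uniform load w=7 kN/m over full span:
  M_1 = wLx/2 - wL²/12 - wx²/2 = 7·8·6/2 - 7·8²/12 - 7·6²/2 = 14/3 kN·m
Load 2 — triangular load w₀=17 kN/m (0→w₀ over full span):
  M_2 = 3w₀Lx/20 - w₀L²/30 - w₀x³/(6L) = 3·17·8·6/20 - 17·8²/30 - 17·6³/(6·8) = 289/30 kN·m
Load 3 — applied couple M₀=8 kN·m at a=16/3 m (b=L-a=8/3):
  M_3 = R_Ax - M_A - M₀  [x>a] with R_A=4/3, M_A=8/3 = (4/3)·6 - (8/3) - 8 = -8/3 kN·m
Superposition: M = Σ M_i = 349/30 kN·m ≈ 11.633333 kN·m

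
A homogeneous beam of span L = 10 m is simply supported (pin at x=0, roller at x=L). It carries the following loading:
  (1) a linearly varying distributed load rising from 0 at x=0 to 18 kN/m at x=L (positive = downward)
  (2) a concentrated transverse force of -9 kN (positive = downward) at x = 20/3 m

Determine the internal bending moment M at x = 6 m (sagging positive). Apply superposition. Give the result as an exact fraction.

Load 1 — triangular load w₀=18 kN/m (0→w₀ over full span):
  M_1 = w₀Lx/6 - w₀x³/(6L) = 18·10·6/6 - 18·6³/(6·10) = 576/5 kN·m
Load 2 — point force P=-9 kN at a=20/3 m (b=L-a=10/3):
  M_2 = Pbx/L  [x≤a] = (-9)·(10/3)·6/10 = -18 kN·m
Superposition: M = Σ M_i = 486/5 kN·m ≈ 97.200000 kN·m

M(6) = 486/5 kN·m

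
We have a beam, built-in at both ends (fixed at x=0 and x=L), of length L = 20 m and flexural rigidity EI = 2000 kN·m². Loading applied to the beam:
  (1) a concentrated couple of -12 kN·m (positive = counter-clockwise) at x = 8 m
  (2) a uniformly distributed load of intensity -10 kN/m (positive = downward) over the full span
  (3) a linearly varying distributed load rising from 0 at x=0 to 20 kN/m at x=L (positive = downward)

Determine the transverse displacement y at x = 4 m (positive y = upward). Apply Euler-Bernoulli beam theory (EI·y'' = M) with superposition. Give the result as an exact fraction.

Load 1 — applied couple M₀=-12 kN·m at a=8 m (b=L-a=12):
  y_1 = (R_Ax³/6 - M_Ax²/2)/EI  [x≤a] with R_A=-108/125, M_A=-36/25 = ((-108/125)·4³/6 - (-36/25)·4²/2)/2000 = 18/15625 m
Load 2 — uniform load w=-10 kN/m over full span:
  y_2 = -wx²(L-x)²/(24EI) = -(-10)·4²·(20-4)²/(24·2000) = 64/75 m
Load 3 — triangular load w₀=20 kN/m (0→w₀ over full span):
  y_3 = -w₀x²(L-x)²(x+2L)/(120LEI) = -20·4²·(20-4)²·(4+2·20)/(120·20·2000) = -1408/1875 m
Superposition: y = Σ y_i = 1618/15625 m ≈ 0.103552 m

y(4) = 1618/15625 m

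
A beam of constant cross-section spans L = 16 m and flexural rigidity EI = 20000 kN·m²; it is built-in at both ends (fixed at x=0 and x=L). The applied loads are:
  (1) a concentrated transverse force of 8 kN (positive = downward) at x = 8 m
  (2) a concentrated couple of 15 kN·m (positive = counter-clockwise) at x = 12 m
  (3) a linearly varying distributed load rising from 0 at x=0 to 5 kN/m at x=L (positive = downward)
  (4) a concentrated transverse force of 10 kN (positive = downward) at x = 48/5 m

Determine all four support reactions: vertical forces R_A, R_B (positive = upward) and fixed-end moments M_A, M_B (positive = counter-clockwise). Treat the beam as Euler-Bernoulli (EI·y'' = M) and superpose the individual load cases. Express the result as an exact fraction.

Load 1 — point force P=8 kN at a=8 m (b=L-a=8):
  R_A = Pb²(3a+b)/L³ = 8·8²·(3·8+8)/16³ = 4 kN
  M_A = Pab²/L² = 8·8·8²/16² = 16 kN·m
  R_B = Pa²(a+3b)/L³ = 8·8²·(8+3·8)/16³ = 4 kN
  M_B = -Pa²b/L² = -8·8²·8/16² = -16 kN·m
Load 2 — applied couple M₀=15 kN·m at a=12 m (b=L-a=4):
  R_A = 6M₀ab/L³ = 6·15·12·4/16³ = 135/128 kN
  M_A = M₀b(2a-b)/L² = 15·4·(2·12-4)/16² = 75/16 kN·m
  R_B = -6M₀ab/L³ = -6·15·12·4/16³ = -135/128 kN
  M_B = M₀a(2b-a)/L² = 15·12·(2·4-12)/16² = -45/16 kN·m
Load 3 — triangular load w₀=5 kN/m (0→w₀ over full span):
  R_A = 3w₀L/20 = 3·5·16/20 = 12 kN
  M_A = w₀L²/30 = 5·16²/30 = 128/3 kN·m
  R_B = 7w₀L/20 = 7·5·16/20 = 28 kN
  M_B = -w₀L²/20 = -5·16²/20 = -64 kN·m
Load 4 — point force P=10 kN at a=48/5 m (b=L-a=32/5):
  R_A = Pb²(3a+b)/L³ = 10·(32/5)²·(3·(48/5)+(32/5))/16³ = 88/25 kN
  M_A = Pab²/L² = 10·(48/5)·(32/5)²/16² = 384/25 kN·m
  R_B = Pa²(a+3b)/L³ = 10·(48/5)²·((48/5)+3·(32/5))/16³ = 162/25 kN
  M_B = -Pa²b/L² = -10·(48/5)²·(32/5)/16² = -576/25 kN·m
Superposition: R_A = 65839/3200 kN, M_A = 94457/1200 kN·m, R_B = 119761/3200 kN, M_B = -42341/400 kN·m

R_A = 65839/3200 kN, M_A = 94457/1200 kN·m, R_B = 119761/3200 kN, M_B = -42341/400 kN·m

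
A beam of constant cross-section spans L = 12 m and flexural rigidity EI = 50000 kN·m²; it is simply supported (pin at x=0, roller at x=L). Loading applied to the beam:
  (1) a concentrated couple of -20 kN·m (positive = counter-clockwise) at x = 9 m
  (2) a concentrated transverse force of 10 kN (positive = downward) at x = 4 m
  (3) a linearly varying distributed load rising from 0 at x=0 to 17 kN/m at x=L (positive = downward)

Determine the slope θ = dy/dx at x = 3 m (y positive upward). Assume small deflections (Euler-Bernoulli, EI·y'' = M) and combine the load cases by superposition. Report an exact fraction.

Load 1 — applied couple M₀=-20 kN·m at a=9 m (b=L-a=3):
  θ_1 = (M₀x²/(2L)+C₁)/EI  [x≤a] with C₁=M₀(3b²-L²)/(6L)=65/2 = ((-20)·3²/(2·12)+(65/2))/50000 = 1/2000 rad
Load 2 — point force P=10 kN at a=4 m (b=L-a=8):
  θ_2 = -Pb(L²-b²-3x²)/(6LEI)  [x≤a] = -10·8·(12²-8²-3·3²)/(6·12·50000) = -53/45000 rad
Load 3 — triangular load w₀=17 kN/m (0→w₀ over full span):
  θ_3 = -w₀(7L⁴-30L²x²+15x⁴)/(360LEI) = -17·(7·12⁴-30·12²·3²+15·3⁴)/(360·12·50000) = -67677/8000000 rad
Superposition: θ = Σ θ_i = -657893/72000000 rad ≈ -0.009137 rad

θ(3) = -657893/72000000 rad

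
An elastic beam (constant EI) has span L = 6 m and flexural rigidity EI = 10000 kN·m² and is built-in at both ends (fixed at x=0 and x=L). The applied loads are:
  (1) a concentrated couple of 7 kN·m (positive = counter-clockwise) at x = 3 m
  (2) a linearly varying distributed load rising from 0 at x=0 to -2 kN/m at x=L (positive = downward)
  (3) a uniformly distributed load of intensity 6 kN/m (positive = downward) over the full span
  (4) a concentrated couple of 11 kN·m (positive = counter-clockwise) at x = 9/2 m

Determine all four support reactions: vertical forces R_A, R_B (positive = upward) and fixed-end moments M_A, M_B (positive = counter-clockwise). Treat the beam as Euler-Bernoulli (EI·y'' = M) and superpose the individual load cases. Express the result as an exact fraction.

R_A = 1601/80 kN, M_A = 1663/80 kN·m, R_B = 799/80 kN, M_B = -1177/80 kN·m

Load 1 — applied couple M₀=7 kN·m at a=3 m (b=L-a=3):
  R_A = 6M₀ab/L³ = 6·7·3·3/6³ = 7/4 kN
  M_A = M₀b(2a-b)/L² = 7·3·(2·3-3)/6² = 7/4 kN·m
  R_B = -6M₀ab/L³ = -6·7·3·3/6³ = -7/4 kN
  M_B = M₀a(2b-a)/L² = 7·3·(2·3-3)/6² = 7/4 kN·m
Load 2 — triangular load w₀=-2 kN/m (0→w₀ over full span):
  R_A = 3w₀L/20 = 3·(-2)·6/20 = -9/5 kN
  M_A = w₀L²/30 = (-2)·6²/30 = -12/5 kN·m
  R_B = 7w₀L/20 = 7·(-2)·6/20 = -21/5 kN
  M_B = -w₀L²/20 = -(-2)·6²/20 = 18/5 kN·m
Load 3 — uniform load w=6 kN/m over full span:
  R_A = wL/2 = 6·6/2 = 18 kN
  M_A = wL²/12 = 6·6²/12 = 18 kN·m
  R_B = wL/2 = 6·6/2 = 18 kN
  M_B = -wL²/12 = -6·6²/12 = -18 kN·m
Load 4 — applied couple M₀=11 kN·m at a=9/2 m (b=L-a=3/2):
  R_A = 6M₀ab/L³ = 6·11·(9/2)·(3/2)/6³ = 33/16 kN
  M_A = M₀b(2a-b)/L² = 11·(3/2)·(2·(9/2)-(3/2))/6² = 55/16 kN·m
  R_B = -6M₀ab/L³ = -6·11·(9/2)·(3/2)/6³ = -33/16 kN
  M_B = M₀a(2b-a)/L² = 11·(9/2)·(2·(3/2)-(9/2))/6² = -33/16 kN·m
Superposition: R_A = 1601/80 kN, M_A = 1663/80 kN·m, R_B = 799/80 kN, M_B = -1177/80 kN·m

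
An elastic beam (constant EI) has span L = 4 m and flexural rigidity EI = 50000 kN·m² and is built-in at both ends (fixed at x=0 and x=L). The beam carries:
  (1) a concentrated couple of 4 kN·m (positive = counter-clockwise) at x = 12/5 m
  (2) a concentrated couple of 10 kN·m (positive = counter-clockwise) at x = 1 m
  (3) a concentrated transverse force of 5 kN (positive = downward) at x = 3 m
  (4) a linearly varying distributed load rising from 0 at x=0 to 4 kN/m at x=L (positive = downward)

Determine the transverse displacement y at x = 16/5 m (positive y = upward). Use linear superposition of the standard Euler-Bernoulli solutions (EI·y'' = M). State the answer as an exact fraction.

y(16/5) = -33839/4687500000 m

Load 1 — applied couple M₀=4 kN·m at a=12/5 m (b=L-a=8/5):
  y_1 = (R_Ax³/6 - M_Ax²/2 - M₀(x-a)²/2)/EI  [x>a] with R_A=36/25, M_A=32/25 = ((36/25)·(16/5)³/6 - (32/25)·(16/5)²/2 - 4·((16/5)-(12/5))²/2)/50000 = 6/9765625 m
Load 2 — applied couple M₀=10 kN·m at a=1 m (b=L-a=3):
  y_2 = (R_Ax³/6 - M_Ax²/2 - M₀(x-a)²/2)/EI  [x>a] with R_A=45/16, M_A=-15/8 = ((45/16)·(16/5)³/6 - (-15/8)·(16/5)²/2 - 10·((16/5)-1)²/2)/50000 = 19/1250000 m
Load 3 — point force P=5 kN at a=3 m (b=L-a=1):
  y_3 = -Pa²(L-x)²(3bL-(3b+a)(L-x))/(6L³EI)  [x>a] = -5·3²·(4-(16/5))²·(3·1·4-(3·1+3)·(4-(16/5)))/(6·4³·50000) = -27/2500000 m
Load 4 — triangular load w₀=4 kN/m (0→w₀ over full span):
  y_4 = -w₀x²(L-x)²(x+2L)/(120LEI) = -4·(16/5)²·(4-(16/5))²·((16/5)+2·4)/(120·4·50000) = -1792/146484375 m
Superposition: y = Σ y_i = -33839/4687500000 m ≈ -0.000007 m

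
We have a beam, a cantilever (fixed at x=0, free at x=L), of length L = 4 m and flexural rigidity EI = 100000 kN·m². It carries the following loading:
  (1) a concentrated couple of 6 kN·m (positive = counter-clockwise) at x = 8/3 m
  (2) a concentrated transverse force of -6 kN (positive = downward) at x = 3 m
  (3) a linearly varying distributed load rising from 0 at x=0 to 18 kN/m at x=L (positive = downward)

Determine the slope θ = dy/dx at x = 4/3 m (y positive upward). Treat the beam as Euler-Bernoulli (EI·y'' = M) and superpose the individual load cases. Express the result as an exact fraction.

θ(4/3) = -59/84375 rad

Load 1 — applied couple M₀=6 kN·m at a=8/3 m (b=L-a=4/3):
  θ_1 = M₀x/EI  [x≤a] = 6·(4/3)/100000 = 1/12500 rad
Load 2 — point force P=-6 kN at a=3 m (b=L-a=1):
  θ_2 = -Px(2a-x)/(2EI)  [x≤a] = -(-6)·(4/3)·(2·3-(4/3))/(2·100000) = 7/37500 rad
Load 3 — triangular load w₀=18 kN/m (0→w₀ over full span):
  θ_3 = (w₀Lx²/4-w₀L²x/3-w₀x⁴/(24L))/EI = (18·4·(4/3)²/4-18·4²·(4/3)/3-18·(4/3)⁴/(24·4))/100000 = -163/168750 rad
Superposition: θ = Σ θ_i = -59/84375 rad ≈ -0.000699 rad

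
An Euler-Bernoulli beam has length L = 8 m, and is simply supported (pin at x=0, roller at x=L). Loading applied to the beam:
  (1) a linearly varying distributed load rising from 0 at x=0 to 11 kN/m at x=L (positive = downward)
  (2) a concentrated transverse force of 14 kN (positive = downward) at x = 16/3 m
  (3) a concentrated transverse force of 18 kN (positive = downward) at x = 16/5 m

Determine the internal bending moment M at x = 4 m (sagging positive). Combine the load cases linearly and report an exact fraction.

Load 1 — triangular load w₀=11 kN/m (0→w₀ over full span):
  M_1 = w₀Lx/6 - w₀x³/(6L) = 11·8·4/6 - 11·4³/(6·8) = 44 kN·m
Load 2 — point force P=14 kN at a=16/3 m (b=L-a=8/3):
  M_2 = Pbx/L  [x≤a] = 14·(8/3)·4/8 = 56/3 kN·m
Load 3 — point force P=18 kN at a=16/5 m (b=L-a=24/5):
  M_3 = Pa(L-x)/L  [x>a] = 18·(16/5)·(8-4)/8 = 144/5 kN·m
Superposition: M = Σ M_i = 1372/15 kN·m ≈ 91.466667 kN·m

M(4) = 1372/15 kN·m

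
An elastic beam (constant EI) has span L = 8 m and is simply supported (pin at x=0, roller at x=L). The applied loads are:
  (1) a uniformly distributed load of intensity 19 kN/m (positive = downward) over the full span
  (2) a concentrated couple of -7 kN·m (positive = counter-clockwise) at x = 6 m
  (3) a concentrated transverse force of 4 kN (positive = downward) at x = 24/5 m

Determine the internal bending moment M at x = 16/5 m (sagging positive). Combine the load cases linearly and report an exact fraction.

M(16/5) = 3706/25 kN·m

Load 1 — uniform load w=19 kN/m over full span:
  M_1 = wx(L-x)/2 = 19·(16/5)·(8-(16/5))/2 = 3648/25 kN·m
Load 2 — applied couple M₀=-7 kN·m at a=6 m (b=L-a=2):
  M_2 = M₀x/L  [x≤a] = (-7)·(16/5)/8 = -14/5 kN·m
Load 3 — point force P=4 kN at a=24/5 m (b=L-a=16/5):
  M_3 = Pbx/L  [x≤a] = 4·(16/5)·(16/5)/8 = 128/25 kN·m
Superposition: M = Σ M_i = 3706/25 kN·m ≈ 148.240000 kN·m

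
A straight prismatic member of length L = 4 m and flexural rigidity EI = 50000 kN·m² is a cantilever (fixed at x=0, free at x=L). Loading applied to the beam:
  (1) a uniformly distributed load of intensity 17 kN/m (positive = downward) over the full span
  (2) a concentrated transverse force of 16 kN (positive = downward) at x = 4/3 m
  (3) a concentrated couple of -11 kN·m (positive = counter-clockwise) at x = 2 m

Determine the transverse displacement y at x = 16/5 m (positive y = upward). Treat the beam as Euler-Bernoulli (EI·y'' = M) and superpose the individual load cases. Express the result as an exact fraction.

Load 1 — uniform load w=17 kN/m over full span:
  y_1 = -wx²(x²-4Lx+6L²)/(24EI) = -17·(16/5)²·((16/5)²-4·4·(16/5)+6·4²)/(24·50000) = -46784/5859375 m
Load 2 — point force P=16 kN at a=4/3 m (b=L-a=8/3):
  y_2 = -Pa²(3x-a)/(6EI)  [x>a] = -16·(4/3)²·(3·(16/5)-(4/3))/(6·50000) = -992/1265625 m
Load 3 — applied couple M₀=-11 kN·m at a=2 m (b=L-a=2):
  y_3 = M₀a(2x-a)/(2EI)  [x>a] = (-11)·2·(2·(16/5)-2)/(2·50000) = -121/125000 m
Superposition: y = Σ y_i = -12322469/1265625000 m ≈ -0.009736 m

y(16/5) = -12322469/1265625000 m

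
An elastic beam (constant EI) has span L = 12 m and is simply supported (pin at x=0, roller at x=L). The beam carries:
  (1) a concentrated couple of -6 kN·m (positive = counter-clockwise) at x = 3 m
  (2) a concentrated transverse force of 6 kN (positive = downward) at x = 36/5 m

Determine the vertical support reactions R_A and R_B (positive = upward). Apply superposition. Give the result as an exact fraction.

Load 1 — applied couple M₀=-6 kN·m at a=3 m (b=L-a=9):
  R_A = M₀/L = (-6)/12 = -1/2 kN
  R_B = -M₀/L = -(-6)/12 = 1/2 kN
Load 2 — point force P=6 kN at a=36/5 m (b=L-a=24/5):
  R_A = Pb/L = 6·(24/5)/12 = 12/5 kN
  R_B = Pa/L = 6·(36/5)/12 = 18/5 kN
Superposition: R_A = 19/10 kN, R_B = 41/10 kN

R_A = 19/10 kN, R_B = 41/10 kN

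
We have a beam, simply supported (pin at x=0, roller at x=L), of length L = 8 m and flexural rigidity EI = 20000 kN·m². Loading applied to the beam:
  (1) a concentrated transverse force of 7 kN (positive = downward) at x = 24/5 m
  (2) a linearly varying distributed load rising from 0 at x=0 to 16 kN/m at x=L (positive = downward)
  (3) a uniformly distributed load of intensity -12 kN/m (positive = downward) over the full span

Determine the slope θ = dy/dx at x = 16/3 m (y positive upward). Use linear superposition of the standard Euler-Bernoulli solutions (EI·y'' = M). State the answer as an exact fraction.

θ(16/3) = -31159/18984375 rad

Load 1 — point force P=7 kN at a=24/5 m (b=L-a=16/5):
  θ_1 = -Pa(2L²-6Lx+3x²+a²)/(6LEI)  [x>a] = -7·(24/5)·(2·8²-6·8·(16/3)+3·(16/3)²+(24/5)²)/(6·8·20000) = 161/234375 rad
Load 2 — triangular load w₀=16 kN/m (0→w₀ over full span):
  θ_2 = -w₀(7L⁴-30L²x²+15x⁴)/(360LEI) = -16·(7·8⁴-30·8²·(16/3)²+15·(16/3)⁴)/(360·8·20000) = 2912/759375 rad
Load 3 — uniform load w=-12 kN/m over full span:
  θ_3 = -w(L³-6Lx²+4x³)/(24EI) = -(-12)·(8³-6·8·(16/3)²+4·(16/3)³)/(24·20000) = -104/16875 rad
Superposition: θ = Σ θ_i = -31159/18984375 rad ≈ -0.001641 rad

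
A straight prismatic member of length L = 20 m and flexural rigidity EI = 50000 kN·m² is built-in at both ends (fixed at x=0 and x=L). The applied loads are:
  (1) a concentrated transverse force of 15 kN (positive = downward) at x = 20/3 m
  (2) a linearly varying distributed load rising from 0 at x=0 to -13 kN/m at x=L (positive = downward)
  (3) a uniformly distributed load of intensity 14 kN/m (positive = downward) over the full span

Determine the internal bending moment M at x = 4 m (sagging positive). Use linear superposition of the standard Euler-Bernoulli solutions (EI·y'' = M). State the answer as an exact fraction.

M(4) = 28/5 kN·m

Load 1 — point force P=15 kN at a=20/3 m (b=L-a=40/3):
  M_1 = Pb²(3a+b)x/L³ - Pab²/L²  [x≤a] = 15·(40/3)²·(3·(20/3)+(40/3))·4/20³ - 15·(20/3)·(40/3)²/20² = 0 kN·m
Load 2 — triangular load w₀=-13 kN/m (0→w₀ over full span):
  M_2 = 3w₀Lx/20 - w₀L²/30 - w₀x³/(6L) = 3·(-13)·20·4/20 - (-13)·20²/30 - (-13)·4³/(6·20) = 364/15 kN·m
Load 3 — uniform load w=14 kN/m over full span:
  M_3 = wLx/2 - wL²/12 - wx²/2 = 14·20·4/2 - 14·20²/12 - 14·4²/2 = -56/3 kN·m
Superposition: M = Σ M_i = 28/5 kN·m ≈ 5.600000 kN·m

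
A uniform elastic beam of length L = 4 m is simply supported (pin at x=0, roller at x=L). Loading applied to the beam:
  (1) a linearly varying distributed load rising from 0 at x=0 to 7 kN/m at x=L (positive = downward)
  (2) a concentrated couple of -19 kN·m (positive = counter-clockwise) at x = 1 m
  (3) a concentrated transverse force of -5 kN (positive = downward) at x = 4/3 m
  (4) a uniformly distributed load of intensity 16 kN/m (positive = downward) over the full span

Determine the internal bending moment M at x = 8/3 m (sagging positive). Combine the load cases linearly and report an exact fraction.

M(8/3) = 3197/81 kN·m

Load 1 — triangular load w₀=7 kN/m (0→w₀ over full span):
  M_1 = w₀Lx/6 - w₀x³/(6L) = 7·4·(8/3)/6 - 7·(8/3)³/(6·4) = 560/81 kN·m
Load 2 — applied couple M₀=-19 kN·m at a=1 m (b=L-a=3):
  M_2 = M₀x/L - M₀  [x>a] = (-19)·(8/3)/4 - (-19) = 19/3 kN·m
Load 3 — point force P=-5 kN at a=4/3 m (b=L-a=8/3):
  M_3 = Pa(L-x)/L  [x>a] = (-5)·(4/3)·(4-(8/3))/4 = -20/9 kN·m
Load 4 — uniform load w=16 kN/m over full span:
  M_4 = wx(L-x)/2 = 16·(8/3)·(4-(8/3))/2 = 256/9 kN·m
Superposition: M = Σ M_i = 3197/81 kN·m ≈ 39.469136 kN·m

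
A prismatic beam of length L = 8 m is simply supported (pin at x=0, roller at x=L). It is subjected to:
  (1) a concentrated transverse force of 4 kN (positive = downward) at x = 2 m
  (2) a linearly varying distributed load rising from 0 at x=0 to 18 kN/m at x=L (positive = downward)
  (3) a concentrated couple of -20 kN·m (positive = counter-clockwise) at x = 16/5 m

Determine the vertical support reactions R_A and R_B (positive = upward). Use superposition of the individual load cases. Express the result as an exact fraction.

Load 1 — point force P=4 kN at a=2 m (b=L-a=6):
  R_A = Pb/L = 4·6/8 = 3 kN
  R_B = Pa/L = 4·2/8 = 1 kN
Load 2 — triangular load w₀=18 kN/m (0→w₀ over full span):
  R_A = w₀L/6 = 18·8/6 = 24 kN
  R_B = w₀L/3 = 18·8/3 = 48 kN
Load 3 — applied couple M₀=-20 kN·m at a=16/5 m (b=L-a=24/5):
  R_A = M₀/L = (-20)/8 = -5/2 kN
  R_B = -M₀/L = -(-20)/8 = 5/2 kN
Superposition: R_A = 49/2 kN, R_B = 103/2 kN

R_A = 49/2 kN, R_B = 103/2 kN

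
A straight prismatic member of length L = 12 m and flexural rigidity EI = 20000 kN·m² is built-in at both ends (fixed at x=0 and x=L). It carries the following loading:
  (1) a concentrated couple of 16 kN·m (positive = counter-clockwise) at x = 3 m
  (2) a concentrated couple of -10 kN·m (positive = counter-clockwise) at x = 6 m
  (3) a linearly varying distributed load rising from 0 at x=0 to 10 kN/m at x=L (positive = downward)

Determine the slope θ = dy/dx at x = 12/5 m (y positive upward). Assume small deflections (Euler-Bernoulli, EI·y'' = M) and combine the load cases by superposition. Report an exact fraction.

θ(12/5) = -1581/625000 rad

Load 1 — applied couple M₀=16 kN·m at a=3 m (b=L-a=9):
  θ_1 = (R_Ax²/2 - M_Ax)/EI  [x≤a] with R_A=3/2, M_A=-3 = ((3/2)·(12/5)²/2 - (-3)·(12/5))/20000 = 9/15625 rad
Load 2 — applied couple M₀=-10 kN·m at a=6 m (b=L-a=6):
  θ_2 = (R_Ax²/2 - M_Ax)/EI  [x≤a] with R_A=-5/4, M_A=-5/2 = ((-5/4)·(12/5)²/2 - (-5/2)·(12/5))/20000 = 3/25000 rad
Load 3 — triangular load w₀=10 kN/m (0→w₀ over full span):
  θ_3 = -w₀(2x(L-x)(L-2x)(x+2L)+x²(L-x)²)/(120LEI) = -10·(2·(12/5)·(12-(12/5))·(12-2·(12/5))·((12/5)+2·12)+(12/5)²·(12-(12/5))²)/(120·12·20000) = -252/78125 rad
Superposition: θ = Σ θ_i = -1581/625000 rad ≈ -0.002530 rad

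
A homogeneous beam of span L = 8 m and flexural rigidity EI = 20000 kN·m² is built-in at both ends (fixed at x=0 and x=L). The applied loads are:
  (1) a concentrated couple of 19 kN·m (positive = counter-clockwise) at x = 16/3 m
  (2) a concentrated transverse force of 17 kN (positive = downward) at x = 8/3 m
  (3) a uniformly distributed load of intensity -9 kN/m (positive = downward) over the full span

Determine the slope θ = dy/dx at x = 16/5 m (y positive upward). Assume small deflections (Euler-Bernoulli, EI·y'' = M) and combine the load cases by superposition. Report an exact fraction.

θ(16/5) = 841/1406250 rad

Load 1 — applied couple M₀=19 kN·m at a=16/3 m (b=L-a=8/3):
  θ_1 = (R_Ax²/2 - M_Ax)/EI  [x≤a] with R_A=19/6, M_A=19/3 = ((19/6)·(16/5)²/2 - (19/3)·(16/5))/20000 = -19/93750 rad
Load 2 — point force P=17 kN at a=8/3 m (b=L-a=16/3):
  θ_2 = Pa²(L-x)(2bL-(3b+a)(L-x))/(2L³EI)  [x>a] = 17·(8/3)²·(8-(16/5))·(2·(16/3)·8-(3·(16/3)+(8/3))·(8-(16/5)))/(2·8³·20000) = -17/140625 rad
Load 3 — uniform load w=-9 kN/m over full span:
  θ_3 = -wx(L-x)(L-2x)/(12EI) = -(-9)·(16/5)·(8-(16/5))·(8-2·(16/5))/(12·20000) = 72/78125 rad
Superposition: θ = Σ θ_i = 841/1406250 rad ≈ 0.000598 rad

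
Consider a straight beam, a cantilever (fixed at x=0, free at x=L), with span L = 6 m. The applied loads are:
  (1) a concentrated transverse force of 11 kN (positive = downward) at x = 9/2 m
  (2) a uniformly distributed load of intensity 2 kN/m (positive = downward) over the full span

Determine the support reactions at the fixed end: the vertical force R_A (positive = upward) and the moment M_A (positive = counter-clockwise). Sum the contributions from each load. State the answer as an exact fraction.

Load 1 — point force P=11 kN at a=9/2 m (b=L-a=3/2):
  R_A = P = 11 kN
  M_A = Pa = 11·(9/2) = 99/2 kN·m
Load 2 — uniform load w=2 kN/m over full span:
  R_A = wL = 2·6 = 12 kN
  M_A = wL²/2 = 2·6²/2 = 36 kN·m
Superposition: R_A = 23 kN, M_A = 171/2 kN·m

R_A = 23 kN, M_A = 171/2 kN·m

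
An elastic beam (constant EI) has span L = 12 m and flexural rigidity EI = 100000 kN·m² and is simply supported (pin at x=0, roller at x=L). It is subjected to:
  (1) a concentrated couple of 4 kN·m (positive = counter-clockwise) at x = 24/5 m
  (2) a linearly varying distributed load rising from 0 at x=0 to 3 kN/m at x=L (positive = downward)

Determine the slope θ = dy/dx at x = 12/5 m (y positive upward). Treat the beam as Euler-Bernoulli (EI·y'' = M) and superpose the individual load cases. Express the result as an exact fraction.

Load 1 — applied couple M₀=4 kN·m at a=24/5 m (b=L-a=36/5):
  θ_1 = (M₀x²/(2L)+C₁)/EI  [x≤a] with C₁=M₀(3b²-L²)/(6L)=16/25 = (4·(12/5)²/(2·12)+(16/25))/100000 = 1/62500 rad
Load 2 — triangular load w₀=3 kN/m (0→w₀ over full span):
  θ_2 = -w₀(7L⁴-30L²x²+15x⁴)/(360LEI) = -3·(7·12⁴-30·12²·(12/5)²+15·(12/5)⁴)/(360·12·100000) = -1638/1953125 rad
Superposition: θ = Σ θ_i = -6427/7812500 rad ≈ -0.000823 rad

θ(12/5) = -6427/7812500 rad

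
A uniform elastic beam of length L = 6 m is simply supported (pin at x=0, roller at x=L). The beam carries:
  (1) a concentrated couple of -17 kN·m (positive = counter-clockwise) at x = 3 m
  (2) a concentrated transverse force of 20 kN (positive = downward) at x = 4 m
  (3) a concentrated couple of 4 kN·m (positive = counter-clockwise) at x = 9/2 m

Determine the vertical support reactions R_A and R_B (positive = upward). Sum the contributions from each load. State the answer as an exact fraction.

Load 1 — applied couple M₀=-17 kN·m at a=3 m (b=L-a=3):
  R_A = M₀/L = (-17)/6 = -17/6 kN
  R_B = -M₀/L = -(-17)/6 = 17/6 kN
Load 2 — point force P=20 kN at a=4 m (b=L-a=2):
  R_A = Pb/L = 20·2/6 = 20/3 kN
  R_B = Pa/L = 20·4/6 = 40/3 kN
Load 3 — applied couple M₀=4 kN·m at a=9/2 m (b=L-a=3/2):
  R_A = M₀/L = 4/6 = 2/3 kN
  R_B = -M₀/L = -4/6 = -2/3 kN
Superposition: R_A = 9/2 kN, R_B = 31/2 kN

R_A = 9/2 kN, R_B = 31/2 kN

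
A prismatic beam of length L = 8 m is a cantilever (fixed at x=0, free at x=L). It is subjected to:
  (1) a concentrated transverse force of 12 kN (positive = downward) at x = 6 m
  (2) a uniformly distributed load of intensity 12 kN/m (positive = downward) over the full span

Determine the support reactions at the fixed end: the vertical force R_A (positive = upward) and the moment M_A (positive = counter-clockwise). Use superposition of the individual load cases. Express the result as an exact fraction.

Load 1 — point force P=12 kN at a=6 m (b=L-a=2):
  R_A = P = 12 kN
  M_A = Pa = 12·6 = 72 kN·m
Load 2 — uniform load w=12 kN/m over full span:
  R_A = wL = 12·8 = 96 kN
  M_A = wL²/2 = 12·8²/2 = 384 kN·m
Superposition: R_A = 108 kN, M_A = 456 kN·m

R_A = 108 kN, M_A = 456 kN·m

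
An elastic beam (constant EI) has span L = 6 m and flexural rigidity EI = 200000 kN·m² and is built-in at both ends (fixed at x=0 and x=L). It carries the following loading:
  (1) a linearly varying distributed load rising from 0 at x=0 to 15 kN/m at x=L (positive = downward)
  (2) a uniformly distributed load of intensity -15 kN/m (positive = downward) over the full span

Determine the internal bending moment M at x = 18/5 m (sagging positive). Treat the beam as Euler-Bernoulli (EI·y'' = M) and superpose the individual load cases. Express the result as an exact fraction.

M(18/5) = -216/25 kN·m

Load 1 — triangular load w₀=15 kN/m (0→w₀ over full span):
  M_1 = 3w₀Lx/20 - w₀L²/30 - w₀x³/(6L) = 3·15·6·(18/5)/20 - 15·6²/30 - 15·(18/5)³/(6·6) = 279/25 kN·m
Load 2 — uniform load w=-15 kN/m over full span:
  M_2 = wLx/2 - wL²/12 - wx²/2 = (-15)·6·(18/5)/2 - (-15)·6²/12 - (-15)·(18/5)²/2 = -99/5 kN·m
Superposition: M = Σ M_i = -216/25 kN·m ≈ -8.640000 kN·m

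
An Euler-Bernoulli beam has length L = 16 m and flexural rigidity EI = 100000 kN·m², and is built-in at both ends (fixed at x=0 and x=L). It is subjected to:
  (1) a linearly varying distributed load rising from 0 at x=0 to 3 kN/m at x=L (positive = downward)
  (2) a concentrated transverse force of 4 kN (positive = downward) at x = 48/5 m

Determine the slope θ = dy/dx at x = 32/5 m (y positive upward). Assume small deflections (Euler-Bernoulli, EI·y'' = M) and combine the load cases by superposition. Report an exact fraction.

θ(32/5) = -3904/9765625 rad

Load 1 — triangular load w₀=3 kN/m (0→w₀ over full span):
  θ_1 = -w₀(2x(L-x)(L-2x)(x+2L)+x²(L-x)²)/(120LEI) = -3·(2·(32/5)·(16-(32/5))·(16-2·(32/5))·((32/5)+2·16)+(32/5)²·(16-(32/5))²)/(120·16·100000) = -576/1953125 rad
Load 2 — point force P=4 kN at a=48/5 m (b=L-a=32/5):
  θ_2 = -Pb²x(2aL-(3a+b)x)/(2L³EI)  [x≤a] = -4·(32/5)²·(32/5)·(2·(48/5)·16-(3·(48/5)+(32/5))·(32/5))/(2·16³·100000) = -1024/9765625 rad
Superposition: θ = Σ θ_i = -3904/9765625 rad ≈ -0.000400 rad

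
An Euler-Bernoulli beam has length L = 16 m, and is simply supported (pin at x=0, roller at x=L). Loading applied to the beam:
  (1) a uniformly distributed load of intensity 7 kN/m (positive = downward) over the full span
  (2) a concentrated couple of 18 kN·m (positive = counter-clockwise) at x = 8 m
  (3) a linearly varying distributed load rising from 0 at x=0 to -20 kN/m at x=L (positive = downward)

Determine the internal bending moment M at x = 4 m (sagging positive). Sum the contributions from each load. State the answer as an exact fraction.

Load 1 — uniform load w=7 kN/m over full span:
  M_1 = wx(L-x)/2 = 7·4·(16-4)/2 = 168 kN·m
Load 2 — applied couple M₀=18 kN·m at a=8 m (b=L-a=8):
  M_2 = M₀x/L  [x≤a] = 18·4/16 = 9/2 kN·m
Load 3 — triangular load w₀=-20 kN/m (0→w₀ over full span):
  M_3 = w₀Lx/6 - w₀x³/(6L) = (-20)·16·4/6 - (-20)·4³/(6·16) = -200 kN·m
Superposition: M = Σ M_i = -55/2 kN·m ≈ -27.500000 kN·m

M(4) = -55/2 kN·m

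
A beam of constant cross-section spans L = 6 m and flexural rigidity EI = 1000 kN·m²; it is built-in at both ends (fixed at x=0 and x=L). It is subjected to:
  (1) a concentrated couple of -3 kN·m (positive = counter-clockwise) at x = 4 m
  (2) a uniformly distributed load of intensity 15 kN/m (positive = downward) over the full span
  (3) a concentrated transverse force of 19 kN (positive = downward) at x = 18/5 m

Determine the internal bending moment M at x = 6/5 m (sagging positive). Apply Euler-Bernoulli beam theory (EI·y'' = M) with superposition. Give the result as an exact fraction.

M(6/5) = -2824/625 kN·m

Load 1 — applied couple M₀=-3 kN·m at a=4 m (b=L-a=2):
  M_1 = R_Ax - M_A  [x≤a] with R_A=-2/3, M_A=-1 = (-2/3)·(6/5) - (-1) = 1/5 kN·m
Load 2 — uniform load w=15 kN/m over full span:
  M_2 = wLx/2 - wL²/12 - wx²/2 = 15·6·(6/5)/2 - 15·6²/12 - 15·(6/5)²/2 = -9/5 kN·m
Load 3 — point force P=19 kN at a=18/5 m (b=L-a=12/5):
  M_3 = Pb²(3a+b)x/L³ - Pab²/L²  [x≤a] = 19·(12/5)²·(3·(18/5)+(12/5))·(6/5)/6³ - 19·(18/5)·(12/5)²/6² = -1824/625 kN·m
Superposition: M = Σ M_i = -2824/625 kN·m ≈ -4.518400 kN·m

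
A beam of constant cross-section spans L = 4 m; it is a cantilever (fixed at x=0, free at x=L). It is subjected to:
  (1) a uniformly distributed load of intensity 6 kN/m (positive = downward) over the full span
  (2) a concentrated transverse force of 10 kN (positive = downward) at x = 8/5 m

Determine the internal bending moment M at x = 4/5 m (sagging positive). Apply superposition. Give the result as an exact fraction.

M(4/5) = -968/25 kN·m

Load 1 — uniform load w=6 kN/m over full span:
  M_1 = -w(L-x)²/2 = -6·(4-(4/5))²/2 = -768/25 kN·m
Load 2 — point force P=10 kN at a=8/5 m (b=L-a=12/5):
  M_2 = -P(a-x)  [x≤a] = -10·((8/5)-(4/5)) = -8 kN·m
Superposition: M = Σ M_i = -968/25 kN·m ≈ -38.720000 kN·m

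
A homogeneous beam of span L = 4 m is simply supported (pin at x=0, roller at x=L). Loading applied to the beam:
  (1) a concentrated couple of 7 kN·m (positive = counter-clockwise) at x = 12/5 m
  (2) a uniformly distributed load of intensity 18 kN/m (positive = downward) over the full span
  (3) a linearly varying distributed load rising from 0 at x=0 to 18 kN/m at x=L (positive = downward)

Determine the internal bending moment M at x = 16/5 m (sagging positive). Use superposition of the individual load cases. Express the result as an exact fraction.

M(16/5) = 4433/125 kN·m

Load 1 — applied couple M₀=7 kN·m at a=12/5 m (b=L-a=8/5):
  M_1 = M₀x/L - M₀  [x>a] = 7·(16/5)/4 - 7 = -7/5 kN·m
Load 2 — uniform load w=18 kN/m over full span:
  M_2 = wx(L-x)/2 = 18·(16/5)·(4-(16/5))/2 = 576/25 kN·m
Load 3 — triangular load w₀=18 kN/m (0→w₀ over full span):
  M_3 = w₀Lx/6 - w₀x³/(6L) = 18·4·(16/5)/6 - 18·(16/5)³/(6·4) = 1728/125 kN·m
Superposition: M = Σ M_i = 4433/125 kN·m ≈ 35.464000 kN·m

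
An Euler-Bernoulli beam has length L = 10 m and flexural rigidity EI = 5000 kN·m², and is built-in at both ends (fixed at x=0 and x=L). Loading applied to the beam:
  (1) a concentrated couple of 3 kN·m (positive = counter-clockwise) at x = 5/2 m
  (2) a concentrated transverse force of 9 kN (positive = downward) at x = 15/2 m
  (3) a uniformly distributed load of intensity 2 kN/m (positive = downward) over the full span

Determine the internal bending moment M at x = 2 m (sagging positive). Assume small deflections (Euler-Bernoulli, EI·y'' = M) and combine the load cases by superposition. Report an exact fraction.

M(2) = -401/480 kN·m

Load 1 — applied couple M₀=3 kN·m at a=5/2 m (b=L-a=15/2):
  M_1 = R_Ax - M_A  [x≤a] with R_A=27/80, M_A=-9/16 = (27/80)·2 - (-9/16) = 99/80 kN·m
Load 2 — point force P=9 kN at a=15/2 m (b=L-a=5/2):
  M_2 = Pb²(3a+b)x/L³ - Pab²/L²  [x≤a] = 9·(5/2)²·(3·(15/2)+(5/2))·2/10³ - 9·(15/2)·(5/2)²/10² = -45/32 kN·m
Load 3 — uniform load w=2 kN/m over full span:
  M_3 = wLx/2 - wL²/12 - wx²/2 = 2·10·2/2 - 2·10²/12 - 2·2²/2 = -2/3 kN·m
Superposition: M = Σ M_i = -401/480 kN·m ≈ -0.835417 kN·m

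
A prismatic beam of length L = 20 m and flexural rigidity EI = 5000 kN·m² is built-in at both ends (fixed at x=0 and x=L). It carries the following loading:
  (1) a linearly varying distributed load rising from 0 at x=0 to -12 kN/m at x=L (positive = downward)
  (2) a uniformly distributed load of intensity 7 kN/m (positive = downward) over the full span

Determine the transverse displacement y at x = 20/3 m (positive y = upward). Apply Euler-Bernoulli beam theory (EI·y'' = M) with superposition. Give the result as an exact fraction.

Load 1 — triangular load w₀=-12 kN/m (0→w₀ over full span):
  y_1 = -w₀x²(L-x)²(x+2L)/(120LEI) = -(-12)·(20/3)²·(20-(20/3))²·((20/3)+2·20)/(120·20·5000) = 448/1215 m
Load 2 — uniform load w=7 kN/m over full span:
  y_2 = -wx²(L-x)²/(24EI) = -7·(20/3)²·(20-(20/3))²/(24·5000) = -112/243 m
Superposition: y = Σ y_i = -112/1215 m ≈ -0.092181 m

y(20/3) = -112/1215 m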